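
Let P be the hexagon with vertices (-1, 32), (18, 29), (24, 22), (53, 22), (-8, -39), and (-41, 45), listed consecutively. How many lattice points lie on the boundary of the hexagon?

The number of boundary lattice points is Σ gcd(|Δx|,|Δy|) = gcd(19,3) + gcd(6,7) + gcd(29,0) + gcd(61,61) + gcd(33,84) + gcd(40,13) = 1+1+29+61+3+1 = 96.

96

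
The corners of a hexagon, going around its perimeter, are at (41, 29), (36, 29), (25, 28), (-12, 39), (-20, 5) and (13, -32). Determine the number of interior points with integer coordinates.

2357

Using the shoelace formula, 2A = |(41·29 − 36·29) + (36·28 − 25·29) + (25·39 − (-12)·28) + ((-12)·5 − (-20)·39) + ((-20)·(-32) − 13·5) + (13·29 − 41·(-32))| = 4723, so the area is 4723/2.
Summing gcd(|Δx|,|Δy|) over the edges gives the boundary count: gcd(5,0) + gcd(11,1) + gcd(37,11) + gcd(8,34) + gcd(33,37) + gcd(28,61) = 5+1+1+2+1+1 = 11.
By Pick's theorem A = I + B/2 − 1, so I = 4723/2 − 11/2 + 1 = 2357.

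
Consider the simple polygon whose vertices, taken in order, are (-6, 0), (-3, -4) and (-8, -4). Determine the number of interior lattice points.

Using the shoelace formula, 2A = |[(-6)·(-4) − (-3)·0] + [(-3)·(-4) − (-8)·(-4)] + [(-8)·0 − (-6)·(-4)]| = 20, so the area is 10.
Along each edge there are gcd(|Δx|,|Δy|)+1 lattice points, so counting each shared vertex once the boundary has gcd(3,4) + gcd(5,0) + gcd(2,4) = 1+5+2 = 8.
By Pick's theorem A = I + B/2 − 1, so I = 10 − 8/2 + 1 = 7.

7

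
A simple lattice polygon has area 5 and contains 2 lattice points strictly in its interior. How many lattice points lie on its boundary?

Pick's theorem gives A = I + B/2 − 1, so B = 2(A − I + 1) = 2(5 − 2 + 1) = 8.

8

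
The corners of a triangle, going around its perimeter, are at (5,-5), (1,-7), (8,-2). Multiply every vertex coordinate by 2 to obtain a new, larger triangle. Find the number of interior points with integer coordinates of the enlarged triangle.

By the shoelace formula, twice the signed area is |[5·(-7) − 1·(-5)] + [1·(-2) − 8·(-7)] + [8·(-5) − 5·(-2)]| = 6, so the area is 3.
Along each edge there are gcd(|Δx|,|Δy|)+1 lattice points, so counting each shared vertex once the boundary has gcd(4,2) + gcd(7,5) + gcd(3,3) = 2+1+3 = 6.
Scaling by 2 multiplies the area by 2² = 4 (so the new area is 12) and multiplies the boundary lattice-point count by 2, giving 12.
By Pick's theorem, the interior count of the dilated polygon is 12 − 12/2 + 1 = 7.

7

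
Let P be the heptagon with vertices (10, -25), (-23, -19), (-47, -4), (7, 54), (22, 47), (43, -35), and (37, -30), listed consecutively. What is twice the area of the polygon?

By the shoelace formula, twice the signed area is |(10·(-19) − (-23)·(-25)) + ((-23)·(-4) − (-47)·(-19)) + ((-47)·54 − 7·(-4)) + (7·47 − 22·54) + (22·(-35) − 43·47) + (43·(-30) − 37·(-35)) + (37·(-25) − 10·(-30))| = 8346, so the area is 4173.

8346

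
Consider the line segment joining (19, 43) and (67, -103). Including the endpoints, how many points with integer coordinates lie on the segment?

The number of lattice points on a segment between lattice points is gcd(|Δx|,|Δy|) + 1 = gcd(48,146) + 1 = 2 + 1 = 3.

3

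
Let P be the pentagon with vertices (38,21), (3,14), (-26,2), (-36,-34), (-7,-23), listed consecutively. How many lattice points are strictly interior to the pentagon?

By the shoelace formula, twice the signed area is |[38·14 − 3·21] + [3·2 − (-26)·14] + [(-26)·(-34) − (-36)·2] + [(-36)·(-23) − (-7)·(-34)] + [(-7)·21 − 38·(-23)]| = 3112, so the area is 1556.
Summing gcd(|Δx|,|Δy|) over the edges gives the boundary count: gcd(35,7) + gcd(29,12) + gcd(10,36) + gcd(29,11) + gcd(45,44) = 7+1+2+1+1 = 12.
By Pick's theorem A = I + B/2 − 1, so I = 1556 − 12/2 + 1 = 1551.

1551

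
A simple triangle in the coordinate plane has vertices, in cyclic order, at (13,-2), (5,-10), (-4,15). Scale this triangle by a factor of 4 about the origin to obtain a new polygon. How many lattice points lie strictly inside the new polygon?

By the shoelace formula, twice the signed area is |(13·(-10) − 5·(-2)) + (5·15 − (-4)·(-10)) + ((-4)·(-2) − 13·15)| = 272, so the area is 136.
The number of boundary lattice points is Σ gcd(|Δx|,|Δy|) = gcd(8,8) + gcd(9,25) + gcd(17,17) = 8+1+17 = 26.
Scaling by 4 multiplies the area by 4² = 16 (so the new area is 2176) and multiplies the boundary lattice-point count by 4, giving 104.
By Pick's theorem, the interior count of the dilated polygon is 2176 − 104/2 + 1 = 2125.

2125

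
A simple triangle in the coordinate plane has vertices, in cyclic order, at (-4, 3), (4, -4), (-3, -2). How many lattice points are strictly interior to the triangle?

16

Using the shoelace formula, 2A = |((-4)·(-4) − 4·3) + (4·(-2) − (-3)·(-4)) + ((-3)·3 − (-4)·(-2))| = 33, so the area is 33/2.
Summing gcd(|Δx|,|Δy|) over the edges gives the boundary count: gcd(8,7) + gcd(7,2) + gcd(1,5) = 1+1+1 = 3.
By Pick's theorem A = I + B/2 − 1, so I = 33/2 − 3/2 + 1 = 16.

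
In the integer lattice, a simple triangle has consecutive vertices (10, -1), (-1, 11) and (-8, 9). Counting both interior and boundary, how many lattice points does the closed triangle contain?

Using the shoelace formula, 2A = |[10·11 − (-1)·(-1)] + [(-1)·9 − (-8)·11] + [(-8)·(-1) − 10·9]| = 106, so the area is 53.
Along each edge there are gcd(|Δx|,|Δy|)+1 lattice points, so counting each shared vertex once the boundary has gcd(11,12) + gcd(7,2) + gcd(18,10) = 1+1+2 = 4.
Pick's theorem gives I = A − B/2 + 1 = 53 − 4/2 + 1 = 52, so the closed region contains I + B = 52 + 4 = 56 lattice points.

56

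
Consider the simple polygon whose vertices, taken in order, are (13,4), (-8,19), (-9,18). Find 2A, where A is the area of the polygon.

By the shoelace formula, twice the signed area is |(13·19 − (-8)·4) + ((-8)·18 − (-9)·19) + ((-9)·4 − 13·18)| = 36, so the area is 18.

36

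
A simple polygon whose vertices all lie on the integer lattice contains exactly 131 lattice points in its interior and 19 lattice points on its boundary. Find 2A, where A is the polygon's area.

By Pick's theorem, A = I + B/2 − 1 = 131 + 19/2 − 1 = 279/2.
Hence 2A = 279.

279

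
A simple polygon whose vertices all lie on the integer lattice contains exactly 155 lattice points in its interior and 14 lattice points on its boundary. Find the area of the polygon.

161

By Pick's theorem, A = I + B/2 − 1 = 155 + 14/2 − 1 = 161.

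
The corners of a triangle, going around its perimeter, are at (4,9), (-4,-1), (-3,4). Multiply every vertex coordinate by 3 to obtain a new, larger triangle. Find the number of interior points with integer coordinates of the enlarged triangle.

130

The shoelace formula gives twice the area as |[4·(-1) − (-4)·9] + [(-4)·4 − (-3)·(-1)] + [(-3)·9 − 4·4]| = 30, so the area is 15.
Along each edge there are gcd(|Δx|,|Δy|)+1 lattice points, so counting each shared vertex once the boundary has gcd(8,10) + gcd(1,5) + gcd(7,5) = 2+1+1 = 4.
Scaling by 3 multiplies the area by 3² = 9 (so the new area is 135) and multiplies the boundary lattice-point count by 3, giving 12.
By Pick's theorem, the interior count of the dilated polygon is 135 − 12/2 + 1 = 130.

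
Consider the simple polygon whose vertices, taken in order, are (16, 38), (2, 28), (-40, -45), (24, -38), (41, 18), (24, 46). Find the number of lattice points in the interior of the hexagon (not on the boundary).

The shoelace formula gives twice the area as |[16·28 − 2·38] + [2·(-45) − (-40)·28] + [(-40)·(-38) − 24·(-45)] + [24·18 − 41·(-38)] + [41·46 − 24·18] + [24·38 − 16·46]| = 7622, so the area is 3811.
Summing gcd(|Δx|,|Δy|) over the edges gives the boundary count: gcd(14,10) + gcd(42,73) + gcd(64,7) + gcd(17,56) + gcd(17,28) + gcd(8,8) = 2+1+1+1+1+8 = 14.
By Pick's theorem A = I + B/2 − 1, so I = 3811 − 14/2 + 1 = 3805.

3805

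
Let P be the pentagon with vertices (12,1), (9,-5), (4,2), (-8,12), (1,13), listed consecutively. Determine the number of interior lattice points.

The shoelace formula gives twice the area as |[12·(-5) − 9·1] + [9·2 − 4·(-5)] + [4·12 − (-8)·2] + [(-8)·13 − 1·12] + [1·1 − 12·13]| = 238, so the area is 119.
Along each edge there are gcd(|Δx|,|Δy|)+1 lattice points, so counting each shared vertex once the boundary has gcd(3,6) + gcd(5,7) + gcd(12,10) + gcd(9,1) + gcd(11,12) = 3+1+2+1+1 = 8.
Pick's theorem gives I = A − B/2 + 1 = 119 − 8/2 + 1 = 116.

116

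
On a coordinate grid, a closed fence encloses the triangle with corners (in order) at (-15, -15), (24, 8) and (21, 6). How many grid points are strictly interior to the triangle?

3

The shoelace formula gives twice the area as |((-15)·8 − 24·(-15)) + (24·6 − 21·8) + (21·(-15) − (-15)·6)| = 9, so the area is 4.5.
Along each edge there are gcd(|Δx|,|Δy|)+1 lattice points, so counting each shared vertex once the boundary has gcd(39,23) + gcd(3,2) + gcd(36,21) = 1+1+3 = 5.
By Pick's theorem A = I + B/2 − 1, so I = 4.5 − 5/2 + 1 = 3.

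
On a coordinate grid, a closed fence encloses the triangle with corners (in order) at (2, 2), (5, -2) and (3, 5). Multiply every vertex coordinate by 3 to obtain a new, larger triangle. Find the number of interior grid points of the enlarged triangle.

55

Using the shoelace formula, 2A = |[2·(-2) − 5·2] + [5·5 − 3·(-2)] + [3·2 − 2·5]| = 13, so the area is 6.5.
The number of boundary lattice points is Σ gcd(|Δx|,|Δy|) = gcd(3,4) + gcd(2,7) + gcd(1,3) = 1+1+1 = 3.
Scaling by 3 multiplies the area by 3² = 9 (so the new area is 117/2) and multiplies the boundary lattice-point count by 3, giving 9.
By Pick's theorem, the interior count of the dilated polygon is 117/2 − 9/2 + 1 = 55.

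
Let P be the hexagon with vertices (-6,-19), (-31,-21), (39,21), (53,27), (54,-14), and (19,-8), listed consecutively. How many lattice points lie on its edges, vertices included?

Summing gcd(|Δx|,|Δy|) over the edges gives the boundary count: gcd(25,2) + gcd(70,42) + gcd(14,6) + gcd(1,41) + gcd(35,6) + gcd(25,11) = 1+14+2+1+1+1 = 20.

20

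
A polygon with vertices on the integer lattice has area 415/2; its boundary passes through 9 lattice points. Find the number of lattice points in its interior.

Pick's theorem A = I + B/2 − 1 rearranges to I = A − B/2 + 1 = 415/2 − 9/2 + 1 = 204.

204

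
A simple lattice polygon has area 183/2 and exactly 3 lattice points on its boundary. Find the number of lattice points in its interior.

91

Pick's theorem A = I + B/2 − 1 rearranges to I = A − B/2 + 1 = 183/2 − 3/2 + 1 = 91.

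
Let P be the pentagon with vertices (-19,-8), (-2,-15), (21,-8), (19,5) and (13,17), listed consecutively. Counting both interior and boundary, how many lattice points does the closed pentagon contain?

673

The shoelace formula gives twice the area as |((-19)·(-15) − (-2)·(-8)) + ((-2)·(-8) − 21·(-15)) + (21·5 − 19·(-8)) + (19·17 − 13·5) + (13·(-8) − (-19)·17)| = 1334, so the area is 667.
Summing gcd(|Δx|,|Δy|) over the edges gives the boundary count: gcd(17,7) + gcd(23,7) + gcd(2,13) + gcd(6,12) + gcd(32,25) = 1+1+1+6+1 = 10.
Pick's theorem gives I = A − B/2 + 1 = 667 − 10/2 + 1 = 663, so the closed region contains I + B = 663 + 10 = 673 lattice points.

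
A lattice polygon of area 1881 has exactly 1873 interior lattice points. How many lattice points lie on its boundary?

Pick's theorem gives A = I + B/2 − 1, so B = 2(A − I + 1) = 2(1881 − 1873 + 1) = 18.

18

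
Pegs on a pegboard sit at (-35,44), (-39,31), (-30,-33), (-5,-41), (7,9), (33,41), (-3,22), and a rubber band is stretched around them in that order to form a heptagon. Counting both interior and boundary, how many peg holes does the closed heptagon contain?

Using the shoelace formula, 2A = |[(-35)·31 − (-39)·44] + [(-39)·(-33) − (-30)·31] + [(-30)·(-41) − (-5)·(-33)] + [(-5)·9 − 7·(-41)] + [7·41 − 33·9] + [33·22 − (-3)·41] + [(-3)·44 − (-35)·22]| = 5632, so the area is 2816.
Summing gcd(|Δx|,|Δy|) over the edges gives the boundary count: gcd(4,13) + gcd(9,64) + gcd(25,8) + gcd(12,50) + gcd(26,32) + gcd(36,19) + gcd(32,22) = 1+1+1+2+2+1+2 = 10.
Pick's theorem gives I = A − B/2 + 1 = 2816 − 10/2 + 1 = 2812, so the closed region contains I + B = 2812 + 10 = 2822 lattice points.

2822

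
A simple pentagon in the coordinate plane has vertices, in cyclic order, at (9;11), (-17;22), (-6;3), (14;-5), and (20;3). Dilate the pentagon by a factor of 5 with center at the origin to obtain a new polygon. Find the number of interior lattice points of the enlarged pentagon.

Using the shoelace formula, 2A = |[9·22 − (-17)·11] + [(-17)·3 − (-6)·22] + [(-6)·(-5) − 14·3] + [14·3 − 20·(-5)] + [20·11 − 9·3]| = 789, so the area is 789/2.
Summing gcd(|Δx|,|Δy|) over the edges gives the boundary count: gcd(26,11) + gcd(11,19) + gcd(20,8) + gcd(6,8) + gcd(11,8) = 1+1+4+2+1 = 9.
Scaling by 5 multiplies the area by 5² = 25 (so the new area is 9862.5) and multiplies the boundary lattice-point count by 5, giving 45.
By Pick's theorem, the interior count of the dilated polygon is 9862.5 − 45/2 + 1 = 9841.

9841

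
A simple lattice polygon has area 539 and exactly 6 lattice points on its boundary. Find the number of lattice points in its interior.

From Pick's theorem, I = A − B/2 + 1 = 539 − 6/2 + 1 = 537.

537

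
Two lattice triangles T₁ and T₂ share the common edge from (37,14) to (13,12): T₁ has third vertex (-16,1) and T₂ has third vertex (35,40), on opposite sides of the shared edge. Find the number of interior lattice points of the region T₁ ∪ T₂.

415

The union is the simple quadrilateral with vertices (37,14), (-16,1), (13,12), (35,40) in order.
Using the shoelace formula, 2A = |[37·1 − (-16)·14] + [(-16)·12 − 13·1] + [13·40 − 35·12] + [35·14 − 37·40]| = 834, so the area is 417.
The number of boundary lattice points is Σ gcd(|Δx|,|Δy|) = gcd(53,13) + gcd(29,11) + gcd(22,28) + gcd(2,26) = 1+1+2+2 = 6.
By Pick's theorem I = A − B/2 + 1 = 417 − 6/2 + 1 = 415.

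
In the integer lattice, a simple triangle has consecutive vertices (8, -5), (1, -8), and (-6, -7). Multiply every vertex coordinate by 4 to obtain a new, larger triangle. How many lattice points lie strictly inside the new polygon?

217

By the shoelace formula, twice the signed area is |[8·(-8) − 1·(-5)] + [1·(-7) − (-6)·(-8)] + [(-6)·(-5) − 8·(-7)]| = 28, so the area is 14.
The number of boundary lattice points is Σ gcd(|Δx|,|Δy|) = gcd(7,3) + gcd(7,1) + gcd(14,2) = 1+1+2 = 4.
Scaling by 4 multiplies the area by 4² = 16 (so the new area is 224) and multiplies the boundary lattice-point count by 4, giving 16.
By Pick's theorem, the interior count of the dilated polygon is 224 − 16/2 + 1 = 217.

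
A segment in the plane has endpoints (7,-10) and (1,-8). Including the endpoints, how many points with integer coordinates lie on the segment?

The number of lattice points on a segment between lattice points is gcd(|Δx|,|Δy|) + 1 = gcd(6,2) + 1 = 2 + 1 = 3.

3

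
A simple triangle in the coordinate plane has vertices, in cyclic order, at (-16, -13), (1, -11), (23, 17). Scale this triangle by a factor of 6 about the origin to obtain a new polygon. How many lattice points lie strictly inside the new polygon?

Using the shoelace formula, 2A = |((-16)·(-11) − 1·(-13)) + (1·17 − 23·(-11)) + (23·(-13) − (-16)·17)| = 432, so the area is 216.
Summing gcd(|Δx|,|Δy|) over the edges gives the boundary count: gcd(17,2) + gcd(22,28) + gcd(39,30) = 1+2+3 = 6.
Scaling by 6 multiplies the area by 6² = 36 (so the new area is 7776) and multiplies the boundary lattice-point count by 6, giving 36.
By Pick's theorem, the interior count of the dilated polygon is 7776 − 36/2 + 1 = 7759.

7759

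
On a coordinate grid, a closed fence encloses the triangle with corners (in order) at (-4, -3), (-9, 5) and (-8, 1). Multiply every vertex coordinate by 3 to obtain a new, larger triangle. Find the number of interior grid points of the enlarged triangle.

The shoelace formula gives twice the area as |((-4)·5 − (-9)·(-3)) + ((-9)·1 − (-8)·5) + ((-8)·(-3) − (-4)·1)| = 12, so the area is 6.
The number of boundary lattice points is Σ gcd(|Δx|,|Δy|) = gcd(5,8) + gcd(1,4) + gcd(4,4) = 1+1+4 = 6.
Scaling by 3 multiplies the area by 3² = 9 (so the new area is 54) and multiplies the boundary lattice-point count by 3, giving 18.
By Pick's theorem, the interior count of the dilated polygon is 54 − 18/2 + 1 = 46.

46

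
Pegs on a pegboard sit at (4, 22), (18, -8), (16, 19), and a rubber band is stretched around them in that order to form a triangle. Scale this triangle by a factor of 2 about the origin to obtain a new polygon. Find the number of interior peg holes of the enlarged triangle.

Using the shoelace formula, 2A = |[4·(-8) − 18·22] + [18·19 − 16·(-8)] + [16·22 − 4·19]| = 318, so the area is 159.
Along each edge there are gcd(|Δx|,|Δy|)+1 lattice points, so counting each shared vertex once the boundary has gcd(14,30) + gcd(2,27) + gcd(12,3) = 2+1+3 = 6.
Scaling by 2 multiplies the area by 2² = 4 (so the new area is 636) and multiplies the boundary lattice-point count by 2, giving 12.
By Pick's theorem, the interior count of the dilated polygon is 636 − 12/2 + 1 = 631.

631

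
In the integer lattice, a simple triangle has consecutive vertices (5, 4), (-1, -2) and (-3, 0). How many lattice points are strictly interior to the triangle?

The shoelace formula gives twice the area as |[5·(-2) − (-1)·4] + [(-1)·0 − (-3)·(-2)] + [(-3)·4 − 5·0]| = 24, so the area is 12.
The number of boundary lattice points is Σ gcd(|Δx|,|Δy|) = gcd(6,6) + gcd(2,2) + gcd(8,4) = 6+2+4 = 12.
By Pick's theorem A = I + B/2 − 1, so I = 12 − 12/2 + 1 = 7.

7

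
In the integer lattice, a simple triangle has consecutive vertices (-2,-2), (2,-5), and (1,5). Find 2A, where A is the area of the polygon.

By the shoelace formula, twice the signed area is |((-2)·(-5) − 2·(-2)) + (2·5 − 1·(-5)) + (1·(-2) − (-2)·5)| = 37, so the area is 18.5.

37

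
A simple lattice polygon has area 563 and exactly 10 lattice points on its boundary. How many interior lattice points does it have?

559

Pick's theorem A = I + B/2 − 1 rearranges to I = A − B/2 + 1 = 563 − 10/2 + 1 = 559.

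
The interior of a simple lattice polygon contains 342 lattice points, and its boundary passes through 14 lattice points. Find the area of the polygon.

By Pick's theorem, A = I + B/2 − 1 = 342 + 14/2 − 1 = 348.

348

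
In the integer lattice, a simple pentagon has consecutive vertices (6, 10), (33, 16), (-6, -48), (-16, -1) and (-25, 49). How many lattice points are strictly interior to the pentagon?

1916

Using the shoelace formula, 2A = |(6·16 − 33·10) + (33·(-48) − (-6)·16) + ((-6)·(-1) − (-16)·(-48)) + ((-16)·49 − (-25)·(-1)) + ((-25)·10 − 6·49)| = 3837, so the area is 3837/2.
Summing gcd(|Δx|,|Δy|) over the edges gives the boundary count: gcd(27,6) + gcd(39,64) + gcd(10,47) + gcd(9,50) + gcd(31,39) = 3+1+1+1+1 = 7.
Pick's theorem gives I = A − B/2 + 1 = 3837/2 − 7/2 + 1 = 1916.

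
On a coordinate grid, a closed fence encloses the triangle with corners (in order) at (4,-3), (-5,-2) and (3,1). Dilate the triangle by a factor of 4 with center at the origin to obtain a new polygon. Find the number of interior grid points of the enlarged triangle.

By the shoelace formula, twice the signed area is |[4·(-2) − (-5)·(-3)] + [(-5)·1 − 3·(-2)] + [3·(-3) − 4·1]| = 35, so the area is 35/2.
The number of boundary lattice points is Σ gcd(|Δx|,|Δy|) = gcd(9,1) + gcd(8,3) + gcd(1,4) = 1+1+1 = 3.
Scaling by 4 multiplies the area by 4² = 16 (so the new area is 280) and multiplies the boundary lattice-point count by 4, giving 12.
By Pick's theorem, the interior count of the dilated polygon is 280 − 12/2 + 1 = 275.

275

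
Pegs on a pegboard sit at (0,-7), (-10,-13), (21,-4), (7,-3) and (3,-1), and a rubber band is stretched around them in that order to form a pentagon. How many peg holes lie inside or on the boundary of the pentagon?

The shoelace formula gives twice the area as |[0·(-13) − (-10)·(-7)] + [(-10)·(-4) − 21·(-13)] + [21·(-3) − 7·(-4)] + [7·(-1) − 3·(-3)] + [3·(-7) − 0·(-1)]| = 189, so the area is 94.5.
Along each edge there are gcd(|Δx|,|Δy|)+1 lattice points, so counting each shared vertex once the boundary has gcd(10,6) + gcd(31,9) + gcd(14,1) + gcd(4,2) + gcd(3,6) = 2+1+1+2+3 = 9.
Pick's theorem gives I = A − B/2 + 1 = 94.5 − 9/2 + 1 = 91, so the closed region contains I + B = 91 + 9 = 100 lattice points.

100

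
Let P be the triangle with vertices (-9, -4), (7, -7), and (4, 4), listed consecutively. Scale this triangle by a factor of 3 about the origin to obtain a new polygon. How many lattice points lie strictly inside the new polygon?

748

Using the shoelace formula, 2A = |((-9)·(-7) − 7·(-4)) + (7·4 − 4·(-7)) + (4·(-4) − (-9)·4)| = 167, so the area is 83.5.
Summing gcd(|Δx|,|Δy|) over the edges gives the boundary count: gcd(16,3) + gcd(3,11) + gcd(13,8) = 1+1+1 = 3.
Scaling by 3 multiplies the area by 3² = 9 (so the new area is 751.5) and multiplies the boundary lattice-point count by 3, giving 9.
By Pick's theorem, the interior count of the dilated polygon is 751.5 − 9/2 + 1 = 748.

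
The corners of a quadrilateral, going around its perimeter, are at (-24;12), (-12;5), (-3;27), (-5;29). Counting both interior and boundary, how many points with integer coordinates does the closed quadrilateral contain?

The shoelace formula gives twice the area as |((-24)·5 − (-12)·12) + ((-12)·27 − (-3)·5) + ((-3)·29 − (-5)·27) + ((-5)·12 − (-24)·29)| = 399, so the area is 399/2.
The number of boundary lattice points is Σ gcd(|Δx|,|Δy|) = gcd(12,7) + gcd(9,22) + gcd(2,2) + gcd(19,17) = 1+1+2+1 = 5.
Pick's theorem gives I = A − B/2 + 1 = 399/2 − 5/2 + 1 = 198, so the closed region contains I + B = 198 + 5 = 203 lattice points.

203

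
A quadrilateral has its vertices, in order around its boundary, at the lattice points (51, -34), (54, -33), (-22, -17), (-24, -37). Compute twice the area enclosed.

The shoelace formula gives twice the area as |[51·(-33) − 54·(-34)] + [54·(-17) − (-22)·(-33)] + [(-22)·(-37) − (-24)·(-17)] + [(-24)·(-34) − 51·(-37)]| = 1618, so the area is 809.

1618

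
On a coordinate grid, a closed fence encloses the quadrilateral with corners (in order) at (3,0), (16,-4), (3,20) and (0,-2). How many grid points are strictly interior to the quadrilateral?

The shoelace formula gives twice the area as |[3·(-4) − 16·0] + [16·20 − 3·(-4)] + [3·(-2) − 0·20] + [0·0 − 3·(-2)]| = 320, so the area is 160.
The number of boundary lattice points is Σ gcd(|Δx|,|Δy|) = gcd(13,4) + gcd(13,24) + gcd(3,22) + gcd(3,2) = 1+1+1+1 = 4.
Pick's theorem gives I = A − B/2 + 1 = 160 − 4/2 + 1 = 159.

159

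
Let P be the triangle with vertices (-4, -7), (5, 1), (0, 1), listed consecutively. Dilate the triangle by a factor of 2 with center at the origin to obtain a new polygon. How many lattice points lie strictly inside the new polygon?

71

The shoelace formula gives twice the area as |[(-4)·1 − 5·(-7)] + [5·1 − 0·1] + [0·(-7) − (-4)·1]| = 40, so the area is 20.
The number of boundary lattice points is Σ gcd(|Δx|,|Δy|) = gcd(9,8) + gcd(5,0) + gcd(4,8) = 1+5+4 = 10.
Scaling by 2 multiplies the area by 2² = 4 (so the new area is 80) and multiplies the boundary lattice-point count by 2, giving 20.
By Pick's theorem, the interior count of the dilated polygon is 80 − 20/2 + 1 = 71.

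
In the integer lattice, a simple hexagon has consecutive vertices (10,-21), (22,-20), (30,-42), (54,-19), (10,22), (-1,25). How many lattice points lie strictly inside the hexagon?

The shoelace formula gives twice the area as |(10·(-20) − 22·(-21)) + (22·(-42) − 30·(-20)) + (30·(-19) − 54·(-42)) + (54·22 − 10·(-19)) + (10·25 − (-1)·22) + ((-1)·(-21) − 10·25)| = 3057, so the area is 3057/2.
Summing gcd(|Δx|,|Δy|) over the edges gives the boundary count: gcd(12,1) + gcd(8,22) + gcd(24,23) + gcd(44,41) + gcd(11,3) + gcd(11,46) = 1+2+1+1+1+1 = 7.
By Pick's theorem A = I + B/2 − 1, so I = 3057/2 − 7/2 + 1 = 1526.

1526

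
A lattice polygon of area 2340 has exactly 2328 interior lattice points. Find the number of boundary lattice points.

Pick's theorem gives A = I + B/2 − 1, so B = 2(A − I + 1) = 2(2340 − 2328 + 1) = 26.

26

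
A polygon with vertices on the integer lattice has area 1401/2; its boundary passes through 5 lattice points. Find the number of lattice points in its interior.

699

Pick's theorem A = I + B/2 − 1 rearranges to I = A − B/2 + 1 = 1401/2 − 5/2 + 1 = 699.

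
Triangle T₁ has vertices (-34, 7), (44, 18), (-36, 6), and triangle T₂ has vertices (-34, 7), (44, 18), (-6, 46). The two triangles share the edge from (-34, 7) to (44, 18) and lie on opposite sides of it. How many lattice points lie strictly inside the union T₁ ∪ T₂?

The union is the simple quadrilateral with vertices (-34, 7), (-36, 6), (44, 18), (-6, 46) in order.
The shoelace formula gives twice the area as |[(-34)·6 − (-36)·7] + [(-36)·18 − 44·6] + [44·46 − (-6)·18] + [(-6)·7 − (-34)·46]| = 2790, so the area is 1395.
Along each edge there are gcd(|Δx|,|Δy|)+1 lattice points, so counting each shared vertex once the boundary has gcd(2,1) + gcd(80,12) + gcd(50,28) + gcd(28,39) = 1+4+2+1 = 8.
By Pick's theorem I = A − B/2 + 1 = 1395 − 8/2 + 1 = 1392.

1392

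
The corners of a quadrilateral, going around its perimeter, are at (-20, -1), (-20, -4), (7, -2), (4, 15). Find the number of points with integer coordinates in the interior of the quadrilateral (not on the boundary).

The shoelace formula gives twice the area as |[(-20)·(-4) − (-20)·(-1)] + [(-20)·(-2) − 7·(-4)] + [7·15 − 4·(-2)] + [4·(-1) − (-20)·15]| = 537, so the area is 537/2.
Along each edge there are gcd(|Δx|,|Δy|)+1 lattice points, so counting each shared vertex once the boundary has gcd(0,3) + gcd(27,2) + gcd(3,17) + gcd(24,16) = 3+1+1+8 = 13.
By Pick's theorem A = I + B/2 − 1, so I = 537/2 − 13/2 + 1 = 263.

263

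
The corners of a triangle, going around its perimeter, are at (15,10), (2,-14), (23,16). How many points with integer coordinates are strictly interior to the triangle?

55

Using the shoelace formula, 2A = |(15·(-14) − 2·10) + (2·16 − 23·(-14)) + (23·10 − 15·16)| = 114, so the area is 57.
Summing gcd(|Δx|,|Δy|) over the edges gives the boundary count: gcd(13,24) + gcd(21,30) + gcd(8,6) = 1+3+2 = 6.
By Pick's theorem A = I + B/2 − 1, so I = 57 − 6/2 + 1 = 55.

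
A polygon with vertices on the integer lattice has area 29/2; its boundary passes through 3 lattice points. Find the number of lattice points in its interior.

14

From Pick's theorem, I = A − B/2 + 1 = 29/2 − 3/2 + 1 = 14.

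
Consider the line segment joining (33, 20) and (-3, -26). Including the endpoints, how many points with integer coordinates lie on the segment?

The number of lattice points on a segment between lattice points is gcd(|Δx|,|Δy|) + 1 = gcd(36,46) + 1 = 2 + 1 = 3.

3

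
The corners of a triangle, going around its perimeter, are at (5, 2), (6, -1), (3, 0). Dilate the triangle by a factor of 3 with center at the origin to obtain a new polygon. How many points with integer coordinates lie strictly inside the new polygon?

31

By the shoelace formula, twice the signed area is |[5·(-1) − 6·2] + [6·0 − 3·(-1)] + [3·2 − 5·0]| = 8, so the area is 4.
The number of boundary lattice points is Σ gcd(|Δx|,|Δy|) = gcd(1,3) + gcd(3,1) + gcd(2,2) = 1+1+2 = 4.
Scaling by 3 multiplies the area by 3² = 9 (so the new area is 36) and multiplies the boundary lattice-point count by 3, giving 12.
By Pick's theorem, the interior count of the dilated polygon is 36 − 12/2 + 1 = 31.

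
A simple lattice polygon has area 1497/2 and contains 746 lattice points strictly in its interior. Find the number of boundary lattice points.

7

Pick's theorem gives A = I + B/2 − 1, so B = 2(A − I + 1) = 2(1497/2 − 746 + 1) = 7.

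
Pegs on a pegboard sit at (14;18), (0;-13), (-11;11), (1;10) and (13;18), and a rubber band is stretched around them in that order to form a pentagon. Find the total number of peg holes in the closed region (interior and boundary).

The shoelace formula gives twice the area as |[14·(-13) − 0·18] + [0·11 − (-11)·(-13)] + [(-11)·10 − 1·11] + [1·18 − 13·10] + [13·18 − 14·18]| = 576, so the area is 288.
Summing gcd(|Δx|,|Δy|) over the edges gives the boundary count: gcd(14,31) + gcd(11,24) + gcd(12,1) + gcd(12,8) + gcd(1,0) = 1+1+1+4+1 = 8.
Pick's theorem gives I = A − B/2 + 1 = 288 − 8/2 + 1 = 285, so the closed region contains I + B = 285 + 8 = 293 lattice points.

293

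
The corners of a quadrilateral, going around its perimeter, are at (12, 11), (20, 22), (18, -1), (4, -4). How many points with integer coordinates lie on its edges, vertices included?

4

Along each edge there are gcd(|Δx|,|Δy|)+1 lattice points, so counting each shared vertex once the boundary has gcd(8,11) + gcd(2,23) + gcd(14,3) + gcd(8,15) = 1+1+1+1 = 4.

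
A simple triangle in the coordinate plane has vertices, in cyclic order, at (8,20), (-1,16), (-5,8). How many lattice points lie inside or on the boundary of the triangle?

The shoelace formula gives twice the area as |[8·16 − (-1)·20] + [(-1)·8 − (-5)·16] + [(-5)·20 − 8·8]| = 56, so the area is 28.
The number of boundary lattice points is Σ gcd(|Δx|,|Δy|) = gcd(9,4) + gcd(4,8) + gcd(13,12) = 1+4+1 = 6.
Pick's theorem gives I = A − B/2 + 1 = 28 − 6/2 + 1 = 26, so the closed region contains I + B = 26 + 6 = 32 lattice points.

32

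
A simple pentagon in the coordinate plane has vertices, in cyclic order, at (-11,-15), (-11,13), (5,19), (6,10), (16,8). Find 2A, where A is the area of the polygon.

By the shoelace formula, twice the signed area is |((-11)·13 − (-11)·(-15)) + ((-11)·19 − 5·13) + (5·10 − 6·19) + (6·8 − 16·10) + (16·(-15) − (-11)·8)| = 910, so the area is 455.

910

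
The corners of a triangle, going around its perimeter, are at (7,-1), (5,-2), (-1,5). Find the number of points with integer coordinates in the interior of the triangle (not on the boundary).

9

By the shoelace formula, twice the signed area is |(7·(-2) − 5·(-1)) + (5·5 − (-1)·(-2)) + ((-1)·(-1) − 7·5)| = 20, so the area is 10.
Summing gcd(|Δx|,|Δy|) over the edges gives the boundary count: gcd(2,1) + gcd(6,7) + gcd(8,6) = 1+1+2 = 4.
Pick's theorem gives I = A − B/2 + 1 = 10 − 4/2 + 1 = 9.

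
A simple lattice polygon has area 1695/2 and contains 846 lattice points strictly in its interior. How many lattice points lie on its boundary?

Pick's theorem gives A = I + B/2 − 1, so B = 2(A − I + 1) = 2(1695/2 − 846 + 1) = 5.

5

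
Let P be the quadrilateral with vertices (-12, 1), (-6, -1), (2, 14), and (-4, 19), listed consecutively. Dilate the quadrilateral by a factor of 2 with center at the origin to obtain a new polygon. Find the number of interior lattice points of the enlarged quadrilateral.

The shoelace formula gives twice the area as |[(-12)·(-1) − (-6)·1] + [(-6)·14 − 2·(-1)] + [2·19 − (-4)·14] + [(-4)·1 − (-12)·19]| = 254, so the area is 127.
Along each edge there are gcd(|Δx|,|Δy|)+1 lattice points, so counting each shared vertex once the boundary has gcd(6,2) + gcd(8,15) + gcd(6,5) + gcd(8,18) = 2+1+1+2 = 6.
Scaling by 2 multiplies the area by 2² = 4 (so the new area is 508) and multiplies the boundary lattice-point count by 2, giving 12.
By Pick's theorem, the interior count of the dilated polygon is 508 − 12/2 + 1 = 503.

503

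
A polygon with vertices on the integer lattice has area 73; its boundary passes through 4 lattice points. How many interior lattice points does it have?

72

From Pick's theorem, I = A − B/2 + 1 = 73 − 4/2 + 1 = 72.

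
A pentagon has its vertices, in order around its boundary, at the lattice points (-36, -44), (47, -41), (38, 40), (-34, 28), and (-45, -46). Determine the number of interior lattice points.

By the shoelace formula, twice the signed area is |((-36)·(-41) − 47·(-44)) + (47·40 − 38·(-41)) + (38·28 − (-34)·40) + ((-34)·(-46) − (-45)·28) + ((-45)·(-44) − (-36)·(-46))| = 12554, so the area is 6277.
Summing gcd(|Δx|,|Δy|) over the edges gives the boundary count: gcd(83,3) + gcd(9,81) + gcd(72,12) + gcd(11,74) + gcd(9,2) = 1+9+12+1+1 = 24.
By Pick's theorem A = I + B/2 − 1, so I = 6277 − 24/2 + 1 = 6266.

6266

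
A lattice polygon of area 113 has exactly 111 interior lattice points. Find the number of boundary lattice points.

6

Pick's theorem gives A = I + B/2 − 1, so B = 2(A − I + 1) = 2(113 − 111 + 1) = 6.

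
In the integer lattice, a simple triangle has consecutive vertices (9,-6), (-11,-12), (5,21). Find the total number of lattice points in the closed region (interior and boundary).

285

Using the shoelace formula, 2A = |[9·(-12) − (-11)·(-6)] + [(-11)·21 − 5·(-12)] + [5·(-6) − 9·21]| = 564, so the area is 282.
Summing gcd(|Δx|,|Δy|) over the edges gives the boundary count: gcd(20,6) + gcd(16,33) + gcd(4,27) = 2+1+1 = 4.
Pick's theorem gives I = A − B/2 + 1 = 282 − 4/2 + 1 = 281, so the closed region contains I + B = 281 + 4 = 285 lattice points.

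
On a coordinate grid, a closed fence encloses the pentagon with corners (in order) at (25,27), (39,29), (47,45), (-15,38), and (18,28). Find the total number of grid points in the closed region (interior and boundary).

Using the shoelace formula, 2A = |(25·29 − 39·27) + (39·45 − 47·29) + (47·38 − (-15)·45) + ((-15)·28 − 18·38) + (18·27 − 25·28)| = 1207, so the area is 1207/2.
Summing gcd(|Δx|,|Δy|) over the edges gives the boundary count: gcd(14,2) + gcd(8,16) + gcd(62,7) + gcd(33,10) + gcd(7,1) = 2+8+1+1+1 = 13.
Pick's theorem gives I = A − B/2 + 1 = 1207/2 − 13/2 + 1 = 598, so the closed region contains I + B = 598 + 13 = 611 lattice points.

611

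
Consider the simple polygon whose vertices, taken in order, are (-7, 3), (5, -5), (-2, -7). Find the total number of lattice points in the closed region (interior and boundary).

Using the shoelace formula, 2A = |((-7)·(-5) − 5·3) + (5·(-7) − (-2)·(-5)) + ((-2)·3 − (-7)·(-7))| = 80, so the area is 40.
The number of boundary lattice points is Σ gcd(|Δx|,|Δy|) = gcd(12,8) + gcd(7,2) + gcd(5,10) = 4+1+5 = 10.
Pick's theorem gives I = A − B/2 + 1 = 40 − 10/2 + 1 = 36, so the closed region contains I + B = 36 + 10 = 46 lattice points.

46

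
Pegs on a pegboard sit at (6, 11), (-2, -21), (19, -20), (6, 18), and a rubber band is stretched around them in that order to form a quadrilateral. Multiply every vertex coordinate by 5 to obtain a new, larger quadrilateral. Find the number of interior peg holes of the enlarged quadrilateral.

9396

Using the shoelace formula, 2A = |(6·(-21) − (-2)·11) + ((-2)·(-20) − 19·(-21)) + (19·18 − 6·(-20)) + (6·11 − 6·18)| = 755, so the area is 755/2.
Along each edge there are gcd(|Δx|,|Δy|)+1 lattice points, so counting each shared vertex once the boundary has gcd(8,32) + gcd(21,1) + gcd(13,38) + gcd(0,7) = 8+1+1+7 = 17.
Scaling by 5 multiplies the area by 5² = 25 (so the new area is 18875/2) and multiplies the boundary lattice-point count by 5, giving 85.
By Pick's theorem, the interior count of the dilated polygon is 18875/2 − 85/2 + 1 = 9396.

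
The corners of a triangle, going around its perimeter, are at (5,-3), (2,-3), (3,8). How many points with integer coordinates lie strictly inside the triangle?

Using the shoelace formula, 2A = |[5·(-3) − 2·(-3)] + [2·8 − 3·(-3)] + [3·(-3) − 5·8]| = 33, so the area is 33/2.
Summing gcd(|Δx|,|Δy|) over the edges gives the boundary count: gcd(3,0) + gcd(1,11) + gcd(2,11) = 3+1+1 = 5.
Pick's theorem gives I = A − B/2 + 1 = 33/2 − 5/2 + 1 = 15.

15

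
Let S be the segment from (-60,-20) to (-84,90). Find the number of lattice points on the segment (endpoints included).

3

The number of lattice points on a segment between lattice points is gcd(|Δx|,|Δy|) + 1 = gcd(24,110) + 1 = 2 + 1 = 3.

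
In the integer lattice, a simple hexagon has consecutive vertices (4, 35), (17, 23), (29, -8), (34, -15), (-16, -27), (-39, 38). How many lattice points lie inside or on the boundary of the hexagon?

The shoelace formula gives twice the area as |(4·23 − 17·35) + (17·(-8) − 29·23) + (29·(-15) − 34·(-8)) + (34·(-27) − (-16)·(-15)) + ((-16)·38 − (-39)·(-27)) + ((-39)·35 − 4·38)| = 5805, so the area is 2902.5.
The number of boundary lattice points is Σ gcd(|Δx|,|Δy|) = gcd(13,12) + gcd(12,31) + gcd(5,7) + gcd(50,12) + gcd(23,65) + gcd(43,3) = 1+1+1+2+1+1 = 7.
Pick's theorem gives I = A − B/2 + 1 = 2902.5 − 7/2 + 1 = 2900, so the closed region contains I + B = 2900 + 7 = 2907 lattice points.

2907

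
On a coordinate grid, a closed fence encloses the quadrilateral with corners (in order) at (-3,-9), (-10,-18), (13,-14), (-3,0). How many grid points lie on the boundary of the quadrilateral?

13

Summing gcd(|Δx|,|Δy|) over the edges gives the boundary count: gcd(7,9) + gcd(23,4) + gcd(16,14) + gcd(0,9) = 1+1+2+9 = 13.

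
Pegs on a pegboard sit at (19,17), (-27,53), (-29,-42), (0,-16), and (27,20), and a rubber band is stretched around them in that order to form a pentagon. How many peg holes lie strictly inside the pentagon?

2550

By the shoelace formula, twice the signed area is |[19·53 − (-27)·17] + [(-27)·(-42) − (-29)·53] + [(-29)·(-16) − 0·(-42)] + [0·20 − 27·(-16)] + [27·17 − 19·20]| = 5112, so the area is 2556.
Along each edge there are gcd(|Δx|,|Δy|)+1 lattice points, so counting each shared vertex once the boundary has gcd(46,36) + gcd(2,95) + gcd(29,26) + gcd(27,36) + gcd(8,3) = 2+1+1+9+1 = 14.
Pick's theorem gives I = A − B/2 + 1 = 2556 − 14/2 + 1 = 2550.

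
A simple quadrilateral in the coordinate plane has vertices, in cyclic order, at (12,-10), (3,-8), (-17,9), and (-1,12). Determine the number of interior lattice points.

251

Using the shoelace formula, 2A = |(12·(-8) − 3·(-10)) + (3·9 − (-17)·(-8)) + ((-17)·12 − (-1)·9) + ((-1)·(-10) − 12·12)| = 504, so the area is 252.
Summing gcd(|Δx|,|Δy|) over the edges gives the boundary count: gcd(9,2) + gcd(20,17) + gcd(16,3) + gcd(13,22) = 1+1+1+1 = 4.
Pick's theorem gives I = A − B/2 + 1 = 252 − 4/2 + 1 = 251.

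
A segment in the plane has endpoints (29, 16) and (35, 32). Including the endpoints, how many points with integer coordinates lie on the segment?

The number of lattice points on a segment between lattice points is gcd(|Δx|,|Δy|) + 1 = gcd(6,16) + 1 = 2 + 1 = 3.

3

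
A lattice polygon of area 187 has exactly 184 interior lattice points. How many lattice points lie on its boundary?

Pick's theorem gives A = I + B/2 − 1, so B = 2(A − I + 1) = 2(187 − 184 + 1) = 8.

8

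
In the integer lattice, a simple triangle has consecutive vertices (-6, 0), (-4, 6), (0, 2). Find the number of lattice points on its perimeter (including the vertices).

8

Summing gcd(|Δx|,|Δy|) over the edges gives the boundary count: gcd(2,6) + gcd(4,4) + gcd(6,2) = 2+4+2 = 8.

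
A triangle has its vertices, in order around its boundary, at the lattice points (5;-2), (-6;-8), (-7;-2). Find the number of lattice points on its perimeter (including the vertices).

14

Summing gcd(|Δx|,|Δy|) over the edges gives the boundary count: gcd(11,6) + gcd(1,6) + gcd(12,0) = 1+1+12 = 14.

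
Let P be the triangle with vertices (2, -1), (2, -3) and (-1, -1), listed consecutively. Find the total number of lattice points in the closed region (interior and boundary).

7

By the shoelace formula, twice the signed area is |(2·(-3) − 2·(-1)) + (2·(-1) − (-1)·(-3)) + ((-1)·(-1) − 2·(-1))| = 6, so the area is 3.
Summing gcd(|Δx|,|Δy|) over the edges gives the boundary count: gcd(0,2) + gcd(3,2) + gcd(3,0) = 2+1+3 = 6.
Pick's theorem gives I = A − B/2 + 1 = 3 − 6/2 + 1 = 1, so the closed region contains I + B = 1 + 6 = 7 lattice points.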